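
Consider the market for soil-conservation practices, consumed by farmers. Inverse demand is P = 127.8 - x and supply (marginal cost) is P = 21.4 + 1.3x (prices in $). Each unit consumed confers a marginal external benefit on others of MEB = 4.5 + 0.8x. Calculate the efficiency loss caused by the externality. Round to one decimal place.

DWL = $574.3

Market equilibrium (private): 21.4 + 1.3x = 127.8 - x → x_m = 46.2609.
Social marginal benefit = demand + MEB = 132.3 - 0.2x.
Set SMB = MC: 132.3 - 0.2x = 21.4 + 1.3x → x* = 73.9333.
The loss is the area between SMB and MC from x* to x_m; with linear curves that's a triangle of height MEB(x_m).
DWL = ½ × 27.6724 × 41.5087 = 574.3227.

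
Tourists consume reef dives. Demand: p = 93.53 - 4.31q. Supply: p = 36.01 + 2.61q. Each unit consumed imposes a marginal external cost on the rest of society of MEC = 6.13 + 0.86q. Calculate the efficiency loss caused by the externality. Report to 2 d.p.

DWL = 11.33

Market equilibrium (private): 36.01 + 2.61q = 93.53 - 4.31q → q_m = 8.3121.
Social marginal benefit = demand − MEC = 87.40 - 5.17q.
Set SMB = MC: 87.40 - 5.17q = 36.01 + 2.61q → q* = 6.6054.
The loss is the area between SMB and MC from q* to q_m; with linear curves that's a triangle of height MEC(q_m).
DWL = ½ × 1.7067 × 13.2784 = 11.3311.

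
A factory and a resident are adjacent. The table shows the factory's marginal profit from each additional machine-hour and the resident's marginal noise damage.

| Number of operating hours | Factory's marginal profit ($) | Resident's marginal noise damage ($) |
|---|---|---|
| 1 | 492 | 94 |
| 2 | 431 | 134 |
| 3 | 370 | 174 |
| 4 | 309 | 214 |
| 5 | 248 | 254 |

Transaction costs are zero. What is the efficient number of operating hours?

Bargaining reaches the level where marginal profit last exceeds marginal noise damage.
That holds through level 4 (309 ≥ 214) but not at 5 (248 < 254).

4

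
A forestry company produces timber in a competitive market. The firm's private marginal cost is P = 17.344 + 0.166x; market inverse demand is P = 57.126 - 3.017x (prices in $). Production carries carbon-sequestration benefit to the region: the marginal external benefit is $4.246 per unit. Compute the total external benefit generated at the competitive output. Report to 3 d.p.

$53.068

Market equilibrium (private): 17.344 + 0.166x = 57.126 - 3.017x → x_m = 12.4983.
Total external benefit = MEB × x_m = 4.246 × 12.4983 = 53.0678.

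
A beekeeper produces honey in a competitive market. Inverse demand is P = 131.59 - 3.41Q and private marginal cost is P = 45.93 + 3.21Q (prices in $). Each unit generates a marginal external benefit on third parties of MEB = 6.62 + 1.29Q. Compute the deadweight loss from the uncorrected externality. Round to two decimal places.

Market equilibrium (private): 45.93 + 3.21Q = 131.59 - 3.41Q → Q_m = 12.9396.
Social marginal cost = private MC − MEB = 39.31 + 1.92Q.
Set SMC = demand: 39.31 + 1.92Q = 131.59 - 3.41Q → Q* = 17.3133.
Height of the DWL triangle at Q_m is demand(Q_m) − SMC(Q_m) = MEB(Q_m) = 23.3121.
DWL = ½ × 4.3737 × 23.3121 = 50.9801.

DWL = $50.98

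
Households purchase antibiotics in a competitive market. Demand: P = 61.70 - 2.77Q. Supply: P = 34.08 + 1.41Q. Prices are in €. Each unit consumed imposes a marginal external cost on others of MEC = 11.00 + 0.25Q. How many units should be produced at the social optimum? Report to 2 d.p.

Q* = 3.75

Social marginal benefit = demand − MEC = 50.70 - 3.02Q.
Set SMB = MC: 50.70 - 3.02Q = 34.08 + 1.41Q → Q* = 3.7517.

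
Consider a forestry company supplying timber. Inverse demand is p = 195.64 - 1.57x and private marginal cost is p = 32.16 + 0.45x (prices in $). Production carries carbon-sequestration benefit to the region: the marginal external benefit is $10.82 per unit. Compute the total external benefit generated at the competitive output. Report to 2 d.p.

Market equilibrium (private): 32.16 + 0.45x = 195.64 - 1.57x → x_m = 80.9307.
Total external benefit = MEB × x_m = 10.82 × 80.9307 = 875.6702.

$875.67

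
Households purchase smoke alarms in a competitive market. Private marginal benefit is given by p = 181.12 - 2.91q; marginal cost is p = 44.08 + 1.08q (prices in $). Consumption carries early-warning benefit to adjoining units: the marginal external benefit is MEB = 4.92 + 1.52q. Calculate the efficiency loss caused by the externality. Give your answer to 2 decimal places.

DWL = $660.60

Market equilibrium (private): 44.08 + 1.08q = 181.12 - 2.91q → q_m = 34.3459.
Social marginal benefit = demand + MEB = 186.04 - 1.39q.
Set SMB = MC: 186.04 - 1.39q = 44.08 + 1.08q → q* = 57.4737.
The loss is the area between SMB and MC from q* to q_m; with linear curves that's a triangle of height MEB(q_m).
DWL = ½ × 23.1278 × 57.1257 = 660.5959.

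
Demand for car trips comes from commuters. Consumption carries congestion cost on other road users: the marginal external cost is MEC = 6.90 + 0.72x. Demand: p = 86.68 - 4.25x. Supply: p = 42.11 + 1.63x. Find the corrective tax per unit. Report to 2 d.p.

Social marginal benefit = demand − MEC = 79.78 - 4.97x.
Set SMB = MC: 79.78 - 4.97x = 42.11 + 1.63x → x* = 5.7076.
The Pigouvian tax equals MEC at x*: 6.90 + 0.72×5.7076 = 11.0095.

tax = 11.01 per unit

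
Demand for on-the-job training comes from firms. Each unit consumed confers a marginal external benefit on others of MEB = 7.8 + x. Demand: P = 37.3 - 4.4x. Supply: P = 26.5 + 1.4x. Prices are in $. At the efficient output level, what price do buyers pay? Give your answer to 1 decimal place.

Social marginal benefit = demand + MEB = 45.1 - 3.4x.
Set SMB = MC: 45.1 - 3.4x = 26.5 + 1.4x → x* = 3.8750.
Consumer price on the demand curve at x*: 37.3 − 4.4×3.8750 = 20.2500.

P = $20.3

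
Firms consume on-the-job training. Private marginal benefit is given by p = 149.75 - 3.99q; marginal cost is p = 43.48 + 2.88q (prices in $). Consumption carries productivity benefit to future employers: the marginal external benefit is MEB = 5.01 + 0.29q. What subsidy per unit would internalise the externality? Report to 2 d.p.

subsidy = $9.91 per unit

Social marginal benefit = demand + MEB = 154.76 - 3.70q.
Set SMB = MC: 154.76 - 3.70q = 43.48 + 2.88q → q* = 16.9119.
The Pigouvian subsidy equals MEB at q*: 5.01 + 0.29×16.9119 = 9.9145.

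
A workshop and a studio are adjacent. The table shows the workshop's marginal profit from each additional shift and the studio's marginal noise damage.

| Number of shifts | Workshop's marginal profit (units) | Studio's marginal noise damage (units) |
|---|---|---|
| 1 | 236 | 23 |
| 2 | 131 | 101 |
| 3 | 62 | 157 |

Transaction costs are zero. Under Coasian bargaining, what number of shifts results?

2

Bargaining reaches the level where marginal profit last exceeds marginal noise damage.
That holds through level 2 (131 ≥ 101) but not at 3 (62 < 157).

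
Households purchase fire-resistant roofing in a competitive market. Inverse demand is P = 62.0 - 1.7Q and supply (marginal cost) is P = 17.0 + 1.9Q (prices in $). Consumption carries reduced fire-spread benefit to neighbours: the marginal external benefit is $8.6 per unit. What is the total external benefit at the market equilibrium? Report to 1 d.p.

$107.5

Market equilibrium (private): 17.0 + 1.9Q = 62.0 - 1.7Q → Q_m = 12.5000.
Total external benefit = MEB × Q_m = 8.6 × 12.5000 = 107.5000.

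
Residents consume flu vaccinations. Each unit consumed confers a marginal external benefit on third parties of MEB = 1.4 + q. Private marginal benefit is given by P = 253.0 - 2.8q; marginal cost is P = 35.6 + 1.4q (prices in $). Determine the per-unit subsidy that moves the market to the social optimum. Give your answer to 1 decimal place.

subsidy = $69.8 per unit

Social marginal benefit = demand + MEB = 254.4 - 1.8q.
Set SMB = MC: 254.4 - 1.8q = 35.6 + 1.4q → q* = 68.3750.
The Pigouvian subsidy equals MEB at q*: 1.4 + 1.0×68.3750 = 69.7750.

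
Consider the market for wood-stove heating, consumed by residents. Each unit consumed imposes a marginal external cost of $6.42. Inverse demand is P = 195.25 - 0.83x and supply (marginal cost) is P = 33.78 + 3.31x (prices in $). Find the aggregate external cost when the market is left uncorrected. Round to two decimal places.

Market equilibrium (private): 33.78 + 3.31x = 195.25 - 0.83x → x_m = 39.0024.
Total external cost = MEC × x_m = 6.42 × 39.0024 = 250.3954.

$250.40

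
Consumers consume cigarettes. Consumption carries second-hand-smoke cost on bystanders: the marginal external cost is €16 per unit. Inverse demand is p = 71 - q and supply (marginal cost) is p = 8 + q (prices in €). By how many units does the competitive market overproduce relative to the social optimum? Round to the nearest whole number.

8 units

Market equilibrium (private): 8 + q = 71 - q → q_m = 31.5000.
Social marginal benefit = demand − MEC = 55 - q.
Set SMB = MC: 55 - q = 8 + q → q* = 23.5000.
Gap = |31.5000 − 23.5000| = 8.0000.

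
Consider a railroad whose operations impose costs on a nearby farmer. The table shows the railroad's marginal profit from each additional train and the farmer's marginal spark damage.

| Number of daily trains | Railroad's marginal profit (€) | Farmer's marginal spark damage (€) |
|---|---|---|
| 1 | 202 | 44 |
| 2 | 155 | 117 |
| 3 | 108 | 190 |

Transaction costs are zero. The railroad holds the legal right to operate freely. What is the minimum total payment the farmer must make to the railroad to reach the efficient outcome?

Left alone the railroad would choose level 3 (marginal profit stays positive).
Efficient level: k* = 2 (marginal profit ≥ marginal spark damage through 2).
The farmer must at least cover the railroad's forgone profit from cutting 3→2: 108 = 108.

€108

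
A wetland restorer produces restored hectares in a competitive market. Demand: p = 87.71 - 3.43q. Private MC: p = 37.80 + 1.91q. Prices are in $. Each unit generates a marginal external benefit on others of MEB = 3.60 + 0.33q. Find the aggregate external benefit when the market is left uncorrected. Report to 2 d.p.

$48.06

Market equilibrium (private): 37.80 + 1.91q = 87.71 - 3.43q → q_m = 9.3464.
Total external benefit = ∫₀^{q_m} (3.60 + 0.33q) dq = 3.60×9.3464 + ½×0.33×9.3464² = 48.0606.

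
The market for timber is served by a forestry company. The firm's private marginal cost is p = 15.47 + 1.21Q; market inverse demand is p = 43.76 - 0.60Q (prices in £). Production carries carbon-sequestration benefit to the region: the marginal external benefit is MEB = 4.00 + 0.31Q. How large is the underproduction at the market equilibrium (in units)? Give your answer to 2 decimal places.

Market equilibrium (private): 15.47 + 1.21Q = 43.76 - 0.60Q → Q_m = 15.6298.
Social marginal cost = private MC − MEB = 11.47 + 0.90Q.
Set SMC = demand: 11.47 + 0.90Q = 43.76 - 0.60Q → Q* = 21.5267.
Gap = |15.6298 − 21.5267| = 5.8969.

5.90 units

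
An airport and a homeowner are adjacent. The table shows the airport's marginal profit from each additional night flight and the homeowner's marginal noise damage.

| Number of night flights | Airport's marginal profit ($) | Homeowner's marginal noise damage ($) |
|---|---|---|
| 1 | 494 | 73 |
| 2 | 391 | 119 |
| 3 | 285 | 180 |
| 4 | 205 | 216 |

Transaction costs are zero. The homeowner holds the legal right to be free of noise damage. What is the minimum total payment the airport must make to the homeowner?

$372

Efficient level: marginal profit ≥ marginal noise damage through level 3, so k* = 3.
With the homeowner holding the right, the airport must at least compensate total damage at k*: 73 + 119 + 180 = 372.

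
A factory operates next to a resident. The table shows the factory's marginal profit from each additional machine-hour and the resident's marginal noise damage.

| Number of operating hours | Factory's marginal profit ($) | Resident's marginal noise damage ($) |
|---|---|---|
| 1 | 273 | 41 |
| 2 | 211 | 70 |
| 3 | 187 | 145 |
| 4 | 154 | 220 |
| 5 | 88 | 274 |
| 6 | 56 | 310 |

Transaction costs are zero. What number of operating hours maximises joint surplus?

Bargaining reaches the level where marginal profit last exceeds marginal noise damage.
That holds through level 3 (187 ≥ 145) but not at 4 (154 < 220).

3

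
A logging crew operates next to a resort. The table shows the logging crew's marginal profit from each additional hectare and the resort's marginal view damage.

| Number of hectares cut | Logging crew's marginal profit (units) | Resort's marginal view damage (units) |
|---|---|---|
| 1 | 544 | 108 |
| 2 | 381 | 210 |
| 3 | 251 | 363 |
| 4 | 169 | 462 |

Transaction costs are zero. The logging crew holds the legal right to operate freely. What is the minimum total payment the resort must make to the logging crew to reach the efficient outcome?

420

Left alone the logging crew would choose level 4 (marginal profit stays positive).
Efficient level: k* = 2 (marginal profit ≥ marginal view damage through 2).
The resort must at least cover the logging crew's forgone profit from cutting 4→2: 251 + 169 = 420.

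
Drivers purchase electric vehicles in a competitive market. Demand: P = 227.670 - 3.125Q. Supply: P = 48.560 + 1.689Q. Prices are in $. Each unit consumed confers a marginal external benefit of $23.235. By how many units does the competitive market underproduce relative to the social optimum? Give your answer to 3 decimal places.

4.827 units

Market equilibrium (private): 48.560 + 1.689Q = 227.670 - 3.125Q → Q_m = 37.2061.
Social marginal benefit = demand + MEB = 250.905 - 3.125Q.
Set SMB = MC: 250.905 - 3.125Q = 48.560 + 1.689Q → Q* = 42.0326.
Gap = |37.2061 − 42.0326| = 4.8265.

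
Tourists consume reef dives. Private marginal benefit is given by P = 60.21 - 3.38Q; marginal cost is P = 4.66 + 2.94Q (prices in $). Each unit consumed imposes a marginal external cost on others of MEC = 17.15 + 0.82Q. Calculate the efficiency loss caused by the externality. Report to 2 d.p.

Market equilibrium (private): 4.66 + 2.94Q = 60.21 - 3.38Q → Q_m = 8.7896.
Social marginal benefit = demand − MEC = 43.06 - 4.20Q.
Set SMB = MC: 43.06 - 4.20Q = 4.66 + 2.94Q → Q* = 5.3782.
Height of the DWL triangle at Q_m is MC(Q_m) − SMB(Q_m) = MEC(Q_m) = 24.3574.
DWL = ½ × 3.4114 × 24.3574 = 41.5464.

DWL = $41.55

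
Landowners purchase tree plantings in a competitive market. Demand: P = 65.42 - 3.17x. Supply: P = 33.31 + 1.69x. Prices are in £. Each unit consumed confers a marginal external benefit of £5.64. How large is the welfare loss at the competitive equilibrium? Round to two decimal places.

DWL = £3.27

Market equilibrium (private): 33.31 + 1.69x = 65.42 - 3.17x → x_m = 6.6070.
Social marginal benefit = demand + MEB = 71.06 - 3.17x.
Set SMB = MC: 71.06 - 3.17x = 33.31 + 1.69x → x* = 7.7675.
Height of the DWL triangle at x_m is SMB(x_m) − MC(x_m) = MEB(x_m) = 5.6400.
DWL = ½ × 1.1605 × 5.6400 = 3.2726.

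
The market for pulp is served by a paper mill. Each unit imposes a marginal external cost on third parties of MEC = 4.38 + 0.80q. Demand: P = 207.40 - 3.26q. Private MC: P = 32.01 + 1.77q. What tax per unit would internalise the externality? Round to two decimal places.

tax = 27.85 per unit

Social marginal cost = private MC + MEC = 36.39 + 2.57q.
Set SMC = demand: 36.39 + 2.57q = 207.40 - 3.26q → q* = 29.3328.
The Pigouvian tax equals MEC at q*: 4.38 + 0.80×29.3328 = 27.8462.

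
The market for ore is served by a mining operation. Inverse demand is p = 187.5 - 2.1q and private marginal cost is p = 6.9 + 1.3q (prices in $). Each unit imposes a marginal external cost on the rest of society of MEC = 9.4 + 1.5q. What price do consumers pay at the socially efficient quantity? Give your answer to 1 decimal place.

P = $114.1

Social marginal cost = private MC + MEC = 16.3 + 2.8q.
Set SMC = demand: 16.3 + 2.8q = 187.5 - 2.1q → q* = 34.9388.
Consumer price on the demand curve at q*: 187.5 − 2.1×34.9388 = 114.1285.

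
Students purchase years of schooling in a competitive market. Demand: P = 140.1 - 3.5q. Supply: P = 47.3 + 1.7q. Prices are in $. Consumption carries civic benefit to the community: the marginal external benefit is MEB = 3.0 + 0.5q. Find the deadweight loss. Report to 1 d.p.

DWL = $15.1

Market equilibrium (private): 47.3 + 1.7q = 140.1 - 3.5q → q_m = 17.8462.
Social marginal benefit = demand + MEB = 143.1 - 3.0q.
Set SMB = MC: 143.1 - 3.0q = 47.3 + 1.7q → q* = 20.3830.
Height of the DWL triangle at q_m is SMB(q_m) − MC(q_m) = MEB(q_m) = 11.9231.
DWL = ½ × 2.5368 × 11.9231 = 15.1233.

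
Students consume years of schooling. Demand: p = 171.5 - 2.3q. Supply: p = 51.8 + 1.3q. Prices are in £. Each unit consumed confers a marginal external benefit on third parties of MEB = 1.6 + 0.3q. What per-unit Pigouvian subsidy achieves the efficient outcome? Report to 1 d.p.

subsidy = £12.6 per unit

Social marginal benefit = demand + MEB = 173.1 - 2.0q.
Set SMB = MC: 173.1 - 2.0q = 51.8 + 1.3q → q* = 36.7576.
The Pigouvian subsidy equals MEB at q*: 1.6 + 0.3×36.7576 = 12.6273.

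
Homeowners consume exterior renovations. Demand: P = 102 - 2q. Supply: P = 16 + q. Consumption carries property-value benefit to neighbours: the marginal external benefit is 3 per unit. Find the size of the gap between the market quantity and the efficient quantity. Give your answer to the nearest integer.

1 units

Market equilibrium (private): 16 + q = 102 - 2q → q_m = 28.6667.
Social marginal benefit = demand + MEB = 105 - 2q.
Set SMB = MC: 105 - 2q = 16 + q → q* = 29.6667.
Gap = |28.6667 − 29.6667| = 1.0000.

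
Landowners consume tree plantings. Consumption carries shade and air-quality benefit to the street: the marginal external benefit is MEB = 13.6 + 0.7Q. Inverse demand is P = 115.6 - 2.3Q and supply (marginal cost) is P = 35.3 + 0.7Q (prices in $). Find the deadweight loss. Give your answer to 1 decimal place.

DWL = $227.3

Market equilibrium (private): 35.3 + 0.7Q = 115.6 - 2.3Q → Q_m = 26.7667.
Social marginal benefit = demand + MEB = 129.2 - 1.6Q.
Set SMB = MC: 129.2 - 1.6Q = 35.3 + 0.7Q → Q* = 40.8261.
The welfare-loss triangle has base |Q_m − Q*| and height MEB(Q_m) (the vertical gap between SMB and MC is zero at Q* and MEB at Q_m).
DWL = ½ × 14.0594 × 32.3367 = 227.3173.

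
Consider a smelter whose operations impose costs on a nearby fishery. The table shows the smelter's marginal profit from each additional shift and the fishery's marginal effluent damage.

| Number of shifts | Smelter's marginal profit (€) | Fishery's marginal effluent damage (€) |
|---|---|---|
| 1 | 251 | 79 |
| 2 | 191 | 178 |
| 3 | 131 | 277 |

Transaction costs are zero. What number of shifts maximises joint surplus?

Bargaining reaches the level where marginal profit last exceeds marginal effluent damage.
That holds through level 2 (191 ≥ 178) but not at 3 (131 < 277).

2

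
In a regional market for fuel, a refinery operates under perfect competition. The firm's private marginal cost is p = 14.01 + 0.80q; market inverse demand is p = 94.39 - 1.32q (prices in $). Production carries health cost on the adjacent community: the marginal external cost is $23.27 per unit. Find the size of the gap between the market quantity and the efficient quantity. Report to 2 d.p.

10.98 units

Market equilibrium (private): 14.01 + 0.80q = 94.39 - 1.32q → q_m = 37.9151.
Social marginal cost = private MC + MEC = 37.28 + 0.80q.
Set SMC = demand: 37.28 + 0.80q = 94.39 - 1.32q → q* = 26.9387.
Gap = |37.9151 − 26.9387| = 10.9764.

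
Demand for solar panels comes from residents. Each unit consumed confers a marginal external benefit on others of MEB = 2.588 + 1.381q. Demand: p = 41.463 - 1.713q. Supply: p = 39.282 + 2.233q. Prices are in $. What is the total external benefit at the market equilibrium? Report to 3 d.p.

$1.641

Market equilibrium (private): 39.282 + 2.233q = 41.463 - 1.713q → q_m = 0.5527.
Total external benefit = ∫₀^{q_m} (2.588 + 1.381q) dq = 2.588×0.5527 + ½×1.381×0.5527² = 1.6413.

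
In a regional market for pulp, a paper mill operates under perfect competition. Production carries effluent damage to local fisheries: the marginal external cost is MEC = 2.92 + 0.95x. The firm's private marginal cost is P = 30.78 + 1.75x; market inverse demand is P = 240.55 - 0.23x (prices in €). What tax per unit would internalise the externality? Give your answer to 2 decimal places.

tax = €69.99 per unit

Social marginal cost = private MC + MEC = 33.70 + 2.70x.
Set SMC = demand: 33.70 + 2.70x = 240.55 - 0.23x → x* = 70.5973.
The Pigouvian tax equals MEC at x*: 2.92 + 0.95×70.5973 = 69.9874.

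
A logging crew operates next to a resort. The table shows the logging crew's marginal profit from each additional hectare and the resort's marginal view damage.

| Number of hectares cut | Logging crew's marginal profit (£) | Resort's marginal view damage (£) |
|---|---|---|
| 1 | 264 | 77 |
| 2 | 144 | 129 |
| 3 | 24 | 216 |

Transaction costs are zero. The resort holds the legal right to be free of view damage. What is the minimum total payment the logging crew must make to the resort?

£206

Efficient level: marginal profit ≥ marginal view damage through level 2, so k* = 2.
With the resort holding the right, the logging crew must at least compensate total damage at k*: 77 + 129 = 206.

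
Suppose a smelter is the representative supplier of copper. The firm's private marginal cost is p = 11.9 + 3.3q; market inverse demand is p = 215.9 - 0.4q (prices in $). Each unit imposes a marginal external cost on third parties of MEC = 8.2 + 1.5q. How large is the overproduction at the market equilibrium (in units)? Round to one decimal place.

Market equilibrium (private): 11.9 + 3.3q = 215.9 - 0.4q → q_m = 55.1351.
Social marginal cost = private MC + MEC = 20.1 + 4.8q.
Set SMC = demand: 20.1 + 4.8q = 215.9 - 0.4q → q* = 37.6538.
Gap = |55.1351 − 37.6538| = 17.4813.

17.5 units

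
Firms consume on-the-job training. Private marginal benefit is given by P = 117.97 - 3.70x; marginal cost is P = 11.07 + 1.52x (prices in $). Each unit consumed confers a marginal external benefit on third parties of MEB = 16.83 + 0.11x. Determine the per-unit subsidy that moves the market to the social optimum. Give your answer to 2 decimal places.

subsidy = $19.49 per unit

Social marginal benefit = demand + MEB = 134.80 - 3.59x.
Set SMB = MC: 134.80 - 3.59x = 11.07 + 1.52x → x* = 24.2133.
The Pigouvian subsidy equals MEB at x*: 16.83 + 0.11×24.2133 = 19.4935.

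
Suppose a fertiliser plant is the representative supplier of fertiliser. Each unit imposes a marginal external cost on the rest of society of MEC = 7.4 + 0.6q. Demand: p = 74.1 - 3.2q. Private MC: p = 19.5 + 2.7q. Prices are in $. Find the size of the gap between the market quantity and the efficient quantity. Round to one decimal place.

Market equilibrium (private): 19.5 + 2.7q = 74.1 - 3.2q → q_m = 9.2542.
Social marginal cost = private MC + MEC = 26.9 + 3.3q.
Set SMC = demand: 26.9 + 3.3q = 74.1 - 3.2q → q* = 7.2615.
Gap = |9.2542 − 7.2615| = 1.9927.

2.0 units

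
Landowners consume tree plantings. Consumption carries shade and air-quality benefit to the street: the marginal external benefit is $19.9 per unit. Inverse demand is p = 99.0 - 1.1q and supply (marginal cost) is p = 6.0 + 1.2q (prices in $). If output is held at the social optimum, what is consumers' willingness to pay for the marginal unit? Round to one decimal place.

P = $45.0

Social marginal benefit = demand + MEB = 118.9 - 1.1q.
Set SMB = MC: 118.9 - 1.1q = 6.0 + 1.2q → q* = 49.0870.
Consumer price on the demand curve at q*: 99.0 − 1.1×49.0870 = 45.0043.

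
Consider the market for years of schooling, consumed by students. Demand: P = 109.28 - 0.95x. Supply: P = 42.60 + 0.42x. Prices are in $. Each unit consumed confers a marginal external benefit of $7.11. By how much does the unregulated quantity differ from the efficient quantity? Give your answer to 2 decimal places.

5.19 units

Market equilibrium (private): 42.60 + 0.42x = 109.28 - 0.95x → x_m = 48.6715.
Social marginal benefit = demand + MEB = 116.39 - 0.95x.
Set SMB = MC: 116.39 - 0.95x = 42.60 + 0.42x → x* = 53.8613.
Gap = |48.6715 − 53.8613| = 5.1898.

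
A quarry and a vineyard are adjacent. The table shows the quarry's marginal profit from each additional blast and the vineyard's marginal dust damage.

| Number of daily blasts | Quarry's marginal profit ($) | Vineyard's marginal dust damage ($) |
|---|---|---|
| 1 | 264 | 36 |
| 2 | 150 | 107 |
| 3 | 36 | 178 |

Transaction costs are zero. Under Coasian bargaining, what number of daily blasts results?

Bargaining reaches the level where marginal profit last exceeds marginal dust damage.
That holds through level 2 (150 ≥ 107) but not at 3 (36 < 178).

2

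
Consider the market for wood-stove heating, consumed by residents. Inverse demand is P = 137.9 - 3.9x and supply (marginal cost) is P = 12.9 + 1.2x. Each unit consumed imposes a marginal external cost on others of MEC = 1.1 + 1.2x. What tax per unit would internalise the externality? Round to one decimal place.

Social marginal benefit = demand − MEC = 136.8 - 5.1x.
Set SMB = MC: 136.8 - 5.1x = 12.9 + 1.2x → x* = 19.6667.
The Pigouvian tax equals MEC at x*: 1.1 + 1.2×19.6667 = 24.7000.

tax = 24.7 per unit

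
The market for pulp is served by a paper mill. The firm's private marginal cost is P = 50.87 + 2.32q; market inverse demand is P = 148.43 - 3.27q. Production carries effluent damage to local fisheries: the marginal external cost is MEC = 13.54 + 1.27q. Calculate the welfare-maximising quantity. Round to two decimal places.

q* = 12.25

Social marginal cost = private MC + MEC = 64.41 + 3.59q.
Set SMC = demand: 64.41 + 3.59q = 148.43 - 3.27q → q* = 12.2478.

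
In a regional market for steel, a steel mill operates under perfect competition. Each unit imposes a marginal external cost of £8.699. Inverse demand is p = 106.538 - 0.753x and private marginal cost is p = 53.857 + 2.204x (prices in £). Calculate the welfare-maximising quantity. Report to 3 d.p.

Social marginal cost = private MC + MEC = 62.556 + 2.204x.
Set SMC = demand: 62.556 + 2.204x = 106.538 - 0.753x → x* = 14.8739.

x* = 14.874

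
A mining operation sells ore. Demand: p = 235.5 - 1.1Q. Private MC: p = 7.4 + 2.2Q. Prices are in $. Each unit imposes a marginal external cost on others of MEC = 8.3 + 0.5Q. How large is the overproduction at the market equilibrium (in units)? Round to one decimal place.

Market equilibrium (private): 7.4 + 2.2Q = 235.5 - 1.1Q → Q_m = 69.1212.
Social marginal cost = private MC + MEC = 15.7 + 2.7Q.
Set SMC = demand: 15.7 + 2.7Q = 235.5 - 1.1Q → Q* = 57.8421.
Gap = |69.1212 − 57.8421| = 11.2791.

11.3 units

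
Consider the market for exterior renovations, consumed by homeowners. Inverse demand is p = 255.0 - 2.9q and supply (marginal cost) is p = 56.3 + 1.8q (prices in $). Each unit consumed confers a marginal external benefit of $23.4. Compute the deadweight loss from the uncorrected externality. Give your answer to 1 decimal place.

Market equilibrium (private): 56.3 + 1.8q = 255.0 - 2.9q → q_m = 42.2766.
Social marginal benefit = demand + MEB = 278.4 - 2.9q.
Set SMB = MC: 278.4 - 2.9q = 56.3 + 1.8q → q* = 47.2553.
Height of the DWL triangle at q_m is SMB(q_m) − MC(q_m) = MEB(q_m) = 23.4000.
DWL = ½ × 4.9787 × 23.4000 = 58.2508.

DWL = $58.3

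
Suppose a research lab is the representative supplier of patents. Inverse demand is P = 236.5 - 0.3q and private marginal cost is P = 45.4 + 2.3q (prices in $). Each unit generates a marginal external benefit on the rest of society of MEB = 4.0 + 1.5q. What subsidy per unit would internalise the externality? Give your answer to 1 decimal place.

subsidy = $270.0 per unit

Social marginal cost = private MC − MEB = 41.4 + 0.8q.
Set SMC = demand: 41.4 + 0.8q = 236.5 - 0.3q → q* = 177.3636.
The Pigouvian subsidy equals MEB at q*: 4.0 + 1.5×177.3636 = 270.0454.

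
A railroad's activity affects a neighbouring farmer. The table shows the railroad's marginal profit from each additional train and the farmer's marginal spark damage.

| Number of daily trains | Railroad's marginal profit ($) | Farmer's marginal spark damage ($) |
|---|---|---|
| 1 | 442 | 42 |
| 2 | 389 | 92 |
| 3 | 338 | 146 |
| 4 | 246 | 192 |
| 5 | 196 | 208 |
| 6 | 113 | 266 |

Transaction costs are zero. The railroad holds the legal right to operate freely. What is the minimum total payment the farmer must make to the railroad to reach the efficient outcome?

$309

Left alone the railroad would choose level 6 (marginal profit stays positive).
Efficient level: k* = 4 (marginal profit ≥ marginal spark damage through 4).
The farmer must at least cover the railroad's forgone profit from cutting 6→4: 196 + 113 = 309.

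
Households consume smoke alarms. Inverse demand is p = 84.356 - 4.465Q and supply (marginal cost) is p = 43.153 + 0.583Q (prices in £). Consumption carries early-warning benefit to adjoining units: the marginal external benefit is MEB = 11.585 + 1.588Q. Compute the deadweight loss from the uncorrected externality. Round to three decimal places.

Market equilibrium (private): 43.153 + 0.583Q = 84.356 - 4.465Q → Q_m = 8.1622.
Social marginal benefit = demand + MEB = 95.941 - 2.877Q.
Set SMB = MC: 95.941 - 2.877Q = 43.153 + 0.583Q → Q* = 15.2566.
Between Q* and Q_m the wedge SMB − MC runs linearly from 0 to MEB(Q_m), so the loss is a triangle.
DWL = ½ × 7.0944 × 24.5466 = 87.0717.

DWL = £87.072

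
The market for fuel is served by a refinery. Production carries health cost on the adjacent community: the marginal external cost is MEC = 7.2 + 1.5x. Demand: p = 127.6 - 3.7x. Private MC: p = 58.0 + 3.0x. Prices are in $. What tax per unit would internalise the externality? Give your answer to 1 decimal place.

Social marginal cost = private MC + MEC = 65.2 + 4.5x.
Set SMC = demand: 65.2 + 4.5x = 127.6 - 3.7x → x* = 7.6098.
The Pigouvian tax equals MEC at x*: 7.2 + 1.5×7.6098 = 18.6147.

tax = $18.6 per unit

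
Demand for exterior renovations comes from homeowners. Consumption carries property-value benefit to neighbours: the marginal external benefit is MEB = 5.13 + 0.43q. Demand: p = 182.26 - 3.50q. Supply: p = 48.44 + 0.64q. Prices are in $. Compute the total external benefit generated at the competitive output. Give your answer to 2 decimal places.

Market equilibrium (private): 48.44 + 0.64q = 182.26 - 3.50q → q_m = 32.3237.
Total external benefit = ∫₀^{q_m} (5.13 + 0.43q) dq = 5.13×32.3237 + ½×0.43×32.3237² = 390.4572.

$390.46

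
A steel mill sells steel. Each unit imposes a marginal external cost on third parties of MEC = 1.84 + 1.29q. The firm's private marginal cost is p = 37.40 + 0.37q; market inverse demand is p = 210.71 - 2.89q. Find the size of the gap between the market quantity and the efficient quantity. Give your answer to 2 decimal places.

15.48 units

Market equilibrium (private): 37.40 + 0.37q = 210.71 - 2.89q → q_m = 53.1626.
Social marginal cost = private MC + MEC = 39.24 + 1.66q.
Set SMC = demand: 39.24 + 1.66q = 210.71 - 2.89q → q* = 37.6857.
Gap = |53.1626 − 37.6857| = 15.4769.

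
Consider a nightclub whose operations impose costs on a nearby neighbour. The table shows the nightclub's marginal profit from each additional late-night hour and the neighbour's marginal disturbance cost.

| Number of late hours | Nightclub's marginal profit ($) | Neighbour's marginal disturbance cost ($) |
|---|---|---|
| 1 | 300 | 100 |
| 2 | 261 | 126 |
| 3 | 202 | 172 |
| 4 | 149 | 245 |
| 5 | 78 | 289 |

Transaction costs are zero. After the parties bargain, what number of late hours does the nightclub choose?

3

Bargaining reaches the level where marginal profit last exceeds marginal disturbance cost.
That holds through level 3 (202 ≥ 172) but not at 4 (149 < 245).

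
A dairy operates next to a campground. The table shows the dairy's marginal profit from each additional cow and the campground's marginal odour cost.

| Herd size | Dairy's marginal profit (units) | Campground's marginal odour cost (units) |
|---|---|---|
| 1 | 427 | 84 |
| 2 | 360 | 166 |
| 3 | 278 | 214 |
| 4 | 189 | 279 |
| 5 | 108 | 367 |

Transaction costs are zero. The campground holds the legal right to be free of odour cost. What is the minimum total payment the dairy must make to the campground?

464

Efficient level: marginal profit ≥ marginal odour cost through level 3, so k* = 3.
With the campground holding the right, the dairy must at least compensate total damage at k*: 84 + 166 + 214 = 464.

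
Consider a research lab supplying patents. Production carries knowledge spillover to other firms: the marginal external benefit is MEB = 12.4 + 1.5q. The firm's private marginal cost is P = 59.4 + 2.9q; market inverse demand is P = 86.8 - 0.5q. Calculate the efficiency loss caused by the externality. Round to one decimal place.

DWL = 157.8

Market equilibrium (private): 59.4 + 2.9q = 86.8 - 0.5q → q_m = 8.0588.
Social marginal cost = private MC − MEB = 47.0 + 1.4q.
Set SMC = demand: 47.0 + 1.4q = 86.8 - 0.5q → q* = 20.9474.
Height of the DWL triangle at q_m is demand(q_m) − SMC(q_m) = MEB(q_m) = 24.4882.
DWL = ½ × 12.8886 × 24.4882 = 157.8093.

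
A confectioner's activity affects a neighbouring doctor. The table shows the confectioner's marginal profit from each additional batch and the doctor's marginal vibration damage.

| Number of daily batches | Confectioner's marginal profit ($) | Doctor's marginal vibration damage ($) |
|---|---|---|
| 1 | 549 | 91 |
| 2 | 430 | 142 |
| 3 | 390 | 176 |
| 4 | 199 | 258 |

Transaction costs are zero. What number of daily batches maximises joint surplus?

3

Bargaining reaches the level where marginal profit last exceeds marginal vibration damage.
That holds through level 3 (390 ≥ 176) but not at 4 (199 < 258).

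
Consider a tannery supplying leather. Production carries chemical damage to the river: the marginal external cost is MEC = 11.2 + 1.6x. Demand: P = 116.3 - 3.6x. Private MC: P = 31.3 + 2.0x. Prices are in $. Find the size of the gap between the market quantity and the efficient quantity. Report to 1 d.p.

Market equilibrium (private): 31.3 + 2.0x = 116.3 - 3.6x → x_m = 15.1786.
Social marginal cost = private MC + MEC = 42.5 + 3.6x.
Set SMC = demand: 42.5 + 3.6x = 116.3 - 3.6x → x* = 10.2500.
Gap = |15.1786 − 10.2500| = 4.9286.

4.9 units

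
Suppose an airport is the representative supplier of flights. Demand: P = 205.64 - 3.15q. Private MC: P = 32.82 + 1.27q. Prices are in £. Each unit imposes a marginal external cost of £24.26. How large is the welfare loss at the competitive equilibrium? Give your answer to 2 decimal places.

DWL = £66.58

Market equilibrium (private): 32.82 + 1.27q = 205.64 - 3.15q → q_m = 39.0995.
Social marginal cost = private MC + MEC = 57.08 + 1.27q.
Set SMC = demand: 57.08 + 1.27q = 205.64 - 3.15q → q* = 33.6109.
Height of the DWL triangle at q_m is SMC(q_m) − demand(q_m) = MEC(q_m) = 24.2600.
DWL = ½ × 5.4886 × 24.2600 = 66.5767.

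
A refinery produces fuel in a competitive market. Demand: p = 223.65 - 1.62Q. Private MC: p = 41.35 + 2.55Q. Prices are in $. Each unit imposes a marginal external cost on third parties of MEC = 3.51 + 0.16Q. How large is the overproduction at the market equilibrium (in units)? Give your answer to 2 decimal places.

2.43 units

Market equilibrium (private): 41.35 + 2.55Q = 223.65 - 1.62Q → Q_m = 43.7170.
Social marginal cost = private MC + MEC = 44.86 + 2.71Q.
Set SMC = demand: 44.86 + 2.71Q = 223.65 - 1.62Q → Q* = 41.2910.
Gap = |43.7170 − 41.2910| = 2.4260.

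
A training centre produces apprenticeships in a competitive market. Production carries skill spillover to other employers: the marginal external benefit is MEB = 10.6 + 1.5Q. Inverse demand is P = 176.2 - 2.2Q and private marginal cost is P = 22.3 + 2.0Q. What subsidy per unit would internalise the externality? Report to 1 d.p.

subsidy = 102.0 per unit

Social marginal cost = private MC − MEB = 11.7 + 0.5Q.
Set SMC = demand: 11.7 + 0.5Q = 176.2 - 2.2Q → Q* = 60.9259.
The Pigouvian subsidy equals MEB at Q*: 10.6 + 1.5×60.9259 = 101.9889.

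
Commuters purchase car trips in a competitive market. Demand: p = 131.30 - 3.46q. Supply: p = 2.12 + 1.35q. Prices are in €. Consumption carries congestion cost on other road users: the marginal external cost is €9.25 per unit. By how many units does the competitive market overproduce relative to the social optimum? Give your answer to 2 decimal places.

1.92 units

Market equilibrium (private): 2.12 + 1.35q = 131.30 - 3.46q → q_m = 26.8565.
Social marginal benefit = demand − MEC = 122.05 - 3.46q.
Set SMB = MC: 122.05 - 3.46q = 2.12 + 1.35q → q* = 24.9335.
Gap = |26.8565 − 24.9335| = 1.9230.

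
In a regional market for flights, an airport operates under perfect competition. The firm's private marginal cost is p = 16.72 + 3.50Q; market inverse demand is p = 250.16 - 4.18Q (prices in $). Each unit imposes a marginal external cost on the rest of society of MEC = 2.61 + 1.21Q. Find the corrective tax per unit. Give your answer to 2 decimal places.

Social marginal cost = private MC + MEC = 19.33 + 4.71Q.
Set SMC = demand: 19.33 + 4.71Q = 250.16 - 4.18Q → Q* = 25.9651.
The Pigouvian tax equals MEC at Q*: 2.61 + 1.21×25.9651 = 34.0278.

tax = $34.03 per unit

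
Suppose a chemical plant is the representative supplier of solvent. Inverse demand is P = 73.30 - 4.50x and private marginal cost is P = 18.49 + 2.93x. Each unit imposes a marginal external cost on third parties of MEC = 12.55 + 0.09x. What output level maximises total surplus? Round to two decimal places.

Social marginal cost = private MC + MEC = 31.04 + 3.02x.
Set SMC = demand: 31.04 + 3.02x = 73.30 - 4.50x → x* = 5.6197.

x* = 5.62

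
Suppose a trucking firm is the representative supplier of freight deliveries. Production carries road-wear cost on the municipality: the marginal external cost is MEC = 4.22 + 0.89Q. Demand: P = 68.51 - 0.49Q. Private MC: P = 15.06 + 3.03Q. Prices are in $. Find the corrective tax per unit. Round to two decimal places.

tax = $14.16 per unit

Social marginal cost = private MC + MEC = 19.28 + 3.92Q.
Set SMC = demand: 19.28 + 3.92Q = 68.51 - 0.49Q → Q* = 11.1633.
The Pigouvian tax equals MEC at Q*: 4.22 + 0.89×11.1633 = 14.1553.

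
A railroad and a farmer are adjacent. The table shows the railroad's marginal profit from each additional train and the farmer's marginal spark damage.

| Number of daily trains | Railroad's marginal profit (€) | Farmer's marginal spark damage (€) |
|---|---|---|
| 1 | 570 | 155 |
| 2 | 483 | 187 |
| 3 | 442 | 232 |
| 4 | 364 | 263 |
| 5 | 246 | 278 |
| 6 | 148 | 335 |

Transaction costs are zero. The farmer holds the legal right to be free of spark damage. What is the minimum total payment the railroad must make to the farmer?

€837

Efficient level: marginal profit ≥ marginal spark damage through level 4, so k* = 4.
With the farmer holding the right, the railroad must at least compensate total damage at k*: 155 + 187 + 232 + 263 = 837.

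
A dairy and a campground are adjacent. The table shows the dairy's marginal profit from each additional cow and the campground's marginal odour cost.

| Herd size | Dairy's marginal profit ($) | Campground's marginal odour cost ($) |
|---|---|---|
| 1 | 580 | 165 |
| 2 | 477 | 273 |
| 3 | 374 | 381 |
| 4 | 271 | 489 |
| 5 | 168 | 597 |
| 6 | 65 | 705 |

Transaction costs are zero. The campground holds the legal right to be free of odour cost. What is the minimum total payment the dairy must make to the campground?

Efficient level: marginal profit ≥ marginal odour cost through level 2, so k* = 2.
With the campground holding the right, the dairy must at least compensate total damage at k*: 165 + 273 = 438.

$438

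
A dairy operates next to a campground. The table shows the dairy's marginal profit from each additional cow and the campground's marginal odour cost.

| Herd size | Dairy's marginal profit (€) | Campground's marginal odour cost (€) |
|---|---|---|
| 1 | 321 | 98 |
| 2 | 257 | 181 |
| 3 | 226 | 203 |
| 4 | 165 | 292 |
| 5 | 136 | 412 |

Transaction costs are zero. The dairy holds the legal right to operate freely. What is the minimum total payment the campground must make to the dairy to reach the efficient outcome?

€301

Left alone the dairy would choose level 5 (marginal profit stays positive).
Efficient level: k* = 3 (marginal profit ≥ marginal odour cost through 3).
The campground must at least cover the dairy's forgone profit from cutting 5→3: 165 + 136 = 301.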